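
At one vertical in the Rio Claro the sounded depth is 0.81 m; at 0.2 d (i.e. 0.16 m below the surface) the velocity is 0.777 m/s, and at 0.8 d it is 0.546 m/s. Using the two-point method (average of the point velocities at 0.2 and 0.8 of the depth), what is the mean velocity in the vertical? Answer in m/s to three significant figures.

0.662 m/s

v̄ = (0.777 + 0.546) / 2 = 0.6615 m/s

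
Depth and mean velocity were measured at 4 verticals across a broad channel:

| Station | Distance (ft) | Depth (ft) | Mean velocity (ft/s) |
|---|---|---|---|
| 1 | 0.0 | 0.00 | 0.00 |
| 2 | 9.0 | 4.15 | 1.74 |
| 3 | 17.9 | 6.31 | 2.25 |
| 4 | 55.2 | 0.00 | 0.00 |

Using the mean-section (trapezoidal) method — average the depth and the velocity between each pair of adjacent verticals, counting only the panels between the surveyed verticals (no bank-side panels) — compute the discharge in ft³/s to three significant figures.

242 ft³/s

Panel 1-2: Δb = 9 ft, d̄ = (0.00+4.15)/2 = 2.075, v̄ = (0.00+1.74)/2 = 0.87 → q = 9×2.075×0.87 = 16.25 ft³/s
Panel 2-3: Δb = 8.9 ft, d̄ = (4.15+6.31)/2 = 5.23, v̄ = (1.74+2.25)/2 = 1.995 → q = 8.9×5.23×1.995 = 92.86 ft³/s
Panel 3-4: Δb = 37.3 ft, d̄ = (6.31+0.00)/2 = 3.155, v̄ = (2.25+0.00)/2 = 1.125 → q = 37.3×3.155×1.125 = 132.4 ft³/s
Q = Σ q = 241.5 ft³/s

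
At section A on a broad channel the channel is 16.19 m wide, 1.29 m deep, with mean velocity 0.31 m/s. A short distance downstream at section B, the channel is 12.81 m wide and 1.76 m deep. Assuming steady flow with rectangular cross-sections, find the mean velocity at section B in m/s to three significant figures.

0.287 m/s

Q = A₁V₁ = (16.19×1.29) × 0.31 = 6.474 m³/s
A₂ = 12.81 × 1.76 = 22.55 m²
V₂ = Q/A₂ = 6.474/22.55 = 0.2872 m/s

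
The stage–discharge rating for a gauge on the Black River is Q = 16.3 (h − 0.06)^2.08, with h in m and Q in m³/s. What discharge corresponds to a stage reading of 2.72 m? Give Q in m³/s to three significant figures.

Q = 16.3 × (2.72 − 0.06)^2.08 = 16.3 × 2.66^2.08 = 124.7 m³/s

125 m³/s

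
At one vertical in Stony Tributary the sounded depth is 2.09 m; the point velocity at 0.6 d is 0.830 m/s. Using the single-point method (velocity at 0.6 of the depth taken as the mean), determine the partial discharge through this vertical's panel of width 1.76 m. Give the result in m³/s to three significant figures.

3.05 m³/s

v̄ = v₀.₆ = 0.830 m/s
q = v̄ × d × w = 0.8300 × 2.09 × 1.76 = 3.053 m³/s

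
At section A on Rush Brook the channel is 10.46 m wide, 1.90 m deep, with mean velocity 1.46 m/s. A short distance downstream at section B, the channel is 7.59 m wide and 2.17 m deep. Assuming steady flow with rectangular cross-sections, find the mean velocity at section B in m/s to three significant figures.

1.76 m/s

Q = A₁V₁ = (10.46×1.90) × 1.46 = 29.02 m³/s
A₂ = 7.59 × 2.17 = 16.47 m²
V₂ = Q/A₂ = 29.02/16.47 = 1.762 m/s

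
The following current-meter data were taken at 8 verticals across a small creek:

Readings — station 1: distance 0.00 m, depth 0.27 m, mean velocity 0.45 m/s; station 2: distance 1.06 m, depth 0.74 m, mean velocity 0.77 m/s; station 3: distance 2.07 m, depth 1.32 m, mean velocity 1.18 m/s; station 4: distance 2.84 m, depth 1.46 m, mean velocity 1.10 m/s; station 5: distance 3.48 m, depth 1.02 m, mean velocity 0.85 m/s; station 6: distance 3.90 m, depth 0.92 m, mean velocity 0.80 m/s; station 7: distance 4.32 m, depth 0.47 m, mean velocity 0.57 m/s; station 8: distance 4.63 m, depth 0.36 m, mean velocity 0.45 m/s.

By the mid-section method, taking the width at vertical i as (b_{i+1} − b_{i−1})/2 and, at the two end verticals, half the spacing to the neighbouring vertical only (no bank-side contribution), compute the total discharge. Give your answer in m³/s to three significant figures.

w_1 = (1.06 − 0.00)/2 = 0.53 m; q_1 = 0.45 × 0.27 × 0.53 = 0.06440 m³/s
w_2 = (2.07 − 0.00)/2 = 1.035 m; q_2 = 0.77 × 0.74 × 1.035 = 0.5897 m³/s
w_3 = (2.84 − 1.06)/2 = 0.89 m; q_3 = 1.18 × 1.32 × 0.89 = 1.386 m³/s
w_4 = (3.48 − 2.07)/2 = 0.705 m; q_4 = 1.10 × 1.46 × 0.705 = 1.132 m³/s
w_5 = (3.90 − 2.84)/2 = 0.53 m; q_5 = 0.85 × 1.02 × 0.53 = 0.4595 m³/s
w_6 = (4.32 − 3.48)/2 = 0.42 m; q_6 = 0.80 × 0.92 × 0.42 = 0.3091 m³/s
w_7 = (4.63 − 3.90)/2 = 0.365 m; q_7 = 0.57 × 0.47 × 0.365 = 0.09778 m³/s
w_8 = (4.63 − 4.32)/2 = 0.155 m; q_8 = 0.45 × 0.36 × 0.155 = 0.02511 m³/s
Q = Σ qᵢ = 4.064 m³/s

4.06 m³/s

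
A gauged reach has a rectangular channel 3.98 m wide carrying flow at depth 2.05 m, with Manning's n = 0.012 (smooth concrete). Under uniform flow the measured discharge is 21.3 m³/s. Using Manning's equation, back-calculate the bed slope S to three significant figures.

A = b·y = 3.98 × 2.05 = 8.159 m²
P = b + 2y = 3.98 + 2×2.05 = 8.080 m
R = A/P = 8.159/8.080 = 1.010 m
S = (Q·n / (1·A·R^(2/3)))² = (21.3×0.012 / (1×8.159×1.007))² = 0.0009688

0.000969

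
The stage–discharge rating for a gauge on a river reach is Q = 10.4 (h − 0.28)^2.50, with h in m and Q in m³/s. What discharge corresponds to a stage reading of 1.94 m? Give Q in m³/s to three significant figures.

36.9 m³/s

Q = 10.4 × (1.94 − 0.28)^2.50 = 10.4 × 1.66^2.50 = 36.92 m³/s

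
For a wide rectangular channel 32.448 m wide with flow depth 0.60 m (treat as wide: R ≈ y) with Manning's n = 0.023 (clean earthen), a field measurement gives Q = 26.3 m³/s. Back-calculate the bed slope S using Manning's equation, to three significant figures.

0.00191

A = b·y = 32.448 × 0.60 = 19.47 m²
Wide channel: R ≈ y = 0.60 m
S = (Q·n / (1·A·R^(2/3)))² = (26.3×0.023 / (1×19.47×0.7114))² = 0.001908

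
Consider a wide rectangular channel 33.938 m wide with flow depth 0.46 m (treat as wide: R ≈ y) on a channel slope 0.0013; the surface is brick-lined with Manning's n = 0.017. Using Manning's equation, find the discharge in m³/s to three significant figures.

19.7 m³/s

A = b·y = 33.938 × 0.46 = 15.61 m²
Wide channel: R ≈ y = 0.46 m
Q = (1/n)·A·R^(2/3)·S^(1/2) = (1/0.017) × 15.61 × 0.4600^(2/3) × 0.0013^(1/2) = 19.73 m³/s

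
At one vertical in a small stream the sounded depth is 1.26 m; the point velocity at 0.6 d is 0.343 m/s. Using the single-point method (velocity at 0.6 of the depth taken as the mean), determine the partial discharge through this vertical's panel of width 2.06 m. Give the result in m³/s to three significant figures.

v̄ = v₀.₆ = 0.343 m/s
q = v̄ × d × w = 0.3430 × 1.26 × 2.06 = 0.8903 m³/s

0.890 m³/s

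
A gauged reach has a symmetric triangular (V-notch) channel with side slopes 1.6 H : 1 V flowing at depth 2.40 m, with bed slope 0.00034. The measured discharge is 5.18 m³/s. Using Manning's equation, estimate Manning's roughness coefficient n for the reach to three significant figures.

A = z·y² = 1.6×2.40² = 9.216 m²
P = 2y√(1+z²) = 2×2.40×√(1+1.6²) = 9.057 m
R = A/P = 9.216/9.057 = 1.018 m
n = (1/Q)·A·R^(2/3)·S^(1/2) = (1/5.18) × 9.216 × 1.012 × 0.01844 = 0.03319

0.0332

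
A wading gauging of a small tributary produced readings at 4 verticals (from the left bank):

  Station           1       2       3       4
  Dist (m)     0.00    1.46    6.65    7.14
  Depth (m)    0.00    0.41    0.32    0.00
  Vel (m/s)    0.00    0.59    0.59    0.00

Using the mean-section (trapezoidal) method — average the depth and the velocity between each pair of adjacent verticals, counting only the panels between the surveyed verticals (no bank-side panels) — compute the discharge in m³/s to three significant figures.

1.23 m³/s

Panel 1-2: Δb = 1.46 m, d̄ = (0.00+0.41)/2 = 0.205, v̄ = (0.00+0.59)/2 = 0.295 → q = 1.46×0.205×0.295 = 0.08829 m³/s
Panel 2-3: Δb = 5.19 m, d̄ = (0.41+0.32)/2 = 0.365, v̄ = (0.59+0.59)/2 = 0.59 → q = 5.19×0.365×0.59 = 1.118 m³/s
Panel 3-4: Δb = 0.49 m, d̄ = (0.32+0.00)/2 = 0.16, v̄ = (0.59+0.00)/2 = 0.295 → q = 0.49×0.16×0.295 = 0.02313 m³/s
Q = Σ q = 1.229 m³/s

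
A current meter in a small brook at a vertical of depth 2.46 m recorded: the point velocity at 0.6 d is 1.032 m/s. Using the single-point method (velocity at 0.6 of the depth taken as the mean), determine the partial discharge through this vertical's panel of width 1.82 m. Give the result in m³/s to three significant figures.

4.62 m³/s

v̄ = v₀.₆ = 1.032 m/s
q = v̄ × d × w = 1.032 × 2.46 × 1.82 = 4.620 m³/s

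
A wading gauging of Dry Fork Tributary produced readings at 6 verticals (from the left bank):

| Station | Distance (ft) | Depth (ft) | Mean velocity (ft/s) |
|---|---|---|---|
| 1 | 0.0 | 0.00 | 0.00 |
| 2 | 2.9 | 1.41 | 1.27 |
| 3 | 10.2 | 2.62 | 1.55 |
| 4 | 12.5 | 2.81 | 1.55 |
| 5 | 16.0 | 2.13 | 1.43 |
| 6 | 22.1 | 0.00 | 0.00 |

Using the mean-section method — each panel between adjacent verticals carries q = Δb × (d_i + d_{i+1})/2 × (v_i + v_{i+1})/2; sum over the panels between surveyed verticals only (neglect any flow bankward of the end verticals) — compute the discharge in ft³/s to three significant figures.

49.2 ft³/s

Panel 1-2: Δb = 2.9 ft, d̄ = (0.00+1.41)/2 = 0.705, v̄ = (0.00+1.27)/2 = 0.635 → q = 2.9×0.705×0.635 = 1.298 ft³/s
Panel 2-3: Δb = 7.3 ft, d̄ = (1.41+2.62)/2 = 2.015, v̄ = (1.27+1.55)/2 = 1.41 → q = 7.3×2.015×1.41 = 20.74 ft³/s
Panel 3-4: Δb = 2.3 ft, d̄ = (2.62+2.81)/2 = 2.715, v̄ = (1.55+1.55)/2 = 1.55 → q = 2.3×2.715×1.55 = 9.679 ft³/s
Panel 4-5: Δb = 3.5 ft, d̄ = (2.81+2.13)/2 = 2.47, v̄ = (1.55+1.43)/2 = 1.49 → q = 3.5×2.47×1.49 = 12.88 ft³/s
Panel 5-6: Δb = 6.1 ft, d̄ = (2.13+0.00)/2 = 1.065, v̄ = (1.43+0.00)/2 = 0.715 → q = 6.1×1.065×0.715 = 4.645 ft³/s
Q = Σ q = 49.24 ft³/s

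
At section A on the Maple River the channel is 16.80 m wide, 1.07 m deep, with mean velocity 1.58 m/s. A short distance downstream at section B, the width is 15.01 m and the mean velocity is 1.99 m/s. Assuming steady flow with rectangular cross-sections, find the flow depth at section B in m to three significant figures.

Q = A₁V₁ = (16.80×1.07) × 1.58 = 28.40 m³/s
d₂ = Q/(b₂ V₂) = 28.40/(15.01×1.99) = 0.9509 m

0.951 m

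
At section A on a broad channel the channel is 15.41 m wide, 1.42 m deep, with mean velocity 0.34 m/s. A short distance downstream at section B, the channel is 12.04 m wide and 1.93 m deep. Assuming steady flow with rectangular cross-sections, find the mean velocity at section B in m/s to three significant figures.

Q = A₁V₁ = (15.41×1.42) × 0.34 = 7.440 m³/s
A₂ = 12.04 × 1.93 = 23.24 m²
V₂ = Q/A₂ = 7.440/23.24 = 0.3202 m/s

0.320 m/s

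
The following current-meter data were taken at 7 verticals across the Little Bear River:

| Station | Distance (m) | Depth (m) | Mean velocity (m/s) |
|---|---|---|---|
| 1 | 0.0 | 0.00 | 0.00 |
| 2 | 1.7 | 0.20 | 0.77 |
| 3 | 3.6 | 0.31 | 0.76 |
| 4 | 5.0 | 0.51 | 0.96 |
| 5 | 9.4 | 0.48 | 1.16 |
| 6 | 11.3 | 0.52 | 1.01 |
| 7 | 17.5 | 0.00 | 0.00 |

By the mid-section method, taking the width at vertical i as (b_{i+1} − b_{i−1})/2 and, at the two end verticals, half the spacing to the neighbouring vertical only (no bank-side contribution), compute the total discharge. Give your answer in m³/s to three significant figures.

5.97 m³/s

w_2 = (3.6 − 0.0)/2 = 1.8 m; q_2 = 0.77 × 0.20 × 1.8 = 0.2772 m³/s
w_3 = (5.0 − 1.7)/2 = 1.65 m; q_3 = 0.76 × 0.31 × 1.65 = 0.3887 m³/s
w_4 = (9.4 − 3.6)/2 = 2.9 m; q_4 = 0.96 × 0.51 × 2.9 = 1.420 m³/s
w_5 = (11.3 − 5.0)/2 = 3.15 m; q_5 = 1.16 × 0.48 × 3.15 = 1.754 m³/s
w_6 = (17.5 − 9.4)/2 = 4.05 m; q_6 = 1.01 × 0.52 × 4.05 = 2.127 m³/s
Stations 1, 7 contribute zero (depth or velocity is 0).
Q = Σ qᵢ = 5.967 m³/s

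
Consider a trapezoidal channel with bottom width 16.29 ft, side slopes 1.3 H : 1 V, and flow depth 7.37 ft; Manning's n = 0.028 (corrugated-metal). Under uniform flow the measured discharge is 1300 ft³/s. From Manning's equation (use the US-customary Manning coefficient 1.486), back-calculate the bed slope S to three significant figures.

0.00209

A = (b + z·y)·y = (16.29 + 1.3×7.37)×7.37 = 190.7 ft²
P = b + 2y√(1+z²) = 16.29 + 2×7.37×√(1+1.3²) = 40.47 ft
R = A/P = 190.7/40.47 = 4.712 ft
S = (Q·n / (1.486·A·R^(2/3)))² = (1300×0.028 / (1.486×190.7×2.811))² = 0.002089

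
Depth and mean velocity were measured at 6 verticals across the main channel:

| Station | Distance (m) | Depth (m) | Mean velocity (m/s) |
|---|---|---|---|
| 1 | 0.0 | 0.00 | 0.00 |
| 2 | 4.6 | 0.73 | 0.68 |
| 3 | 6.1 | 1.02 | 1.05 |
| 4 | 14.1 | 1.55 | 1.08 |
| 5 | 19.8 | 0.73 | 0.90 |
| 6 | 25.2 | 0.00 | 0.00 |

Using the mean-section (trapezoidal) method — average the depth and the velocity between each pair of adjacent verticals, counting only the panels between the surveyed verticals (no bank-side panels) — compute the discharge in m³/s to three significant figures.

Panel 1-2: Δb = 4.6 m, d̄ = (0.00+0.73)/2 = 0.365, v̄ = (0.00+0.68)/2 = 0.34 → q = 4.6×0.365×0.34 = 0.5709 m³/s
Panel 2-3: Δb = 1.5 m, d̄ = (0.73+1.02)/2 = 0.875, v̄ = (0.68+1.05)/2 = 0.865 → q = 1.5×0.875×0.865 = 1.135 m³/s
Panel 3-4: Δb = 8 m, d̄ = (1.02+1.55)/2 = 1.285, v̄ = (1.05+1.08)/2 = 1.065 → q = 8×1.285×1.065 = 10.95 m³/s
Panel 4-5: Δb = 5.7 m, d̄ = (1.55+0.73)/2 = 1.14, v̄ = (1.08+0.90)/2 = 0.99 → q = 5.7×1.14×0.99 = 6.433 m³/s
Panel 5-6: Δb = 5.4 m, d̄ = (0.73+0.00)/2 = 0.365, v̄ = (0.90+0.00)/2 = 0.45 → q = 5.4×0.365×0.45 = 0.8870 m³/s
Q = Σ q = 19.97 m³/s

20.0 m³/s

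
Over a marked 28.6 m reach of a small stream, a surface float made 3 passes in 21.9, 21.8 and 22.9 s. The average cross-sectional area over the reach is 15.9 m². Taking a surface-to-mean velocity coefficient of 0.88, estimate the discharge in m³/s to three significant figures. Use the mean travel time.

t̄ = (21.9 + 21.8 + 22.9) / 3 = 22.2 s
v_surface = L / t̄ = 28.6 / 22.2 = 1.288 m/s
v_mean = 0.88 × 1.288 = 1.134 m/s
Q = A × v_mean = 15.9 × 1.134 = 18.03 m³/s

18.0 m³/s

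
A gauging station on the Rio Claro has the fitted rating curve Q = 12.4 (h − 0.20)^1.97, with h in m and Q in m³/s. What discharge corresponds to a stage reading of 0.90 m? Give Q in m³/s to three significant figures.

Q = 12.4 × (0.90 − 0.20)^1.97 = 12.4 × 0.7^1.97 = 6.141 m³/s

6.14 m³/s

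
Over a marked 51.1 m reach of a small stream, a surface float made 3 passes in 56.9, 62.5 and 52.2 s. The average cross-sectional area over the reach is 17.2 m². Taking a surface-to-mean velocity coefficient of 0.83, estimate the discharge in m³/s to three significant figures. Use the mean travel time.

t̄ = (56.9 + 62.5 + 52.2) / 3 = 57.2 s
v_surface = L / t̄ = 51.1 / 57.2 = 0.8934 m/s
v_mean = 0.83 × 0.8934 = 0.7415 m/s
Q = A × v_mean = 17.2 × 0.7415 = 12.75 m³/s

12.8 m³/s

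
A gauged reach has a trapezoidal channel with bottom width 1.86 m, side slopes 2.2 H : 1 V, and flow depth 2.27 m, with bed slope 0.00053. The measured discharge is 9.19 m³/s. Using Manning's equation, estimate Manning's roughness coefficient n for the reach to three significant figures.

A = (b + z·y)·y = (1.86 + 2.2×2.27)×2.27 = 15.56 m²
P = b + 2y√(1+z²) = 1.86 + 2×2.27×√(1+2.2²) = 12.83 m
R = A/P = 15.56/12.83 = 1.213 m
n = (1/Q)·A·R^(2/3)·S^(1/2) = (1/9.19) × 15.56 × 1.137 × 0.02302 = 0.04432

0.0443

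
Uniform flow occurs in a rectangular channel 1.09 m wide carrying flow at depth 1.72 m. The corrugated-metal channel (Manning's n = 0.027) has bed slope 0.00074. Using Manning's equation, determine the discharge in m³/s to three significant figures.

1.05 m³/s

A = b·y = 1.09 × 1.72 = 1.875 m²
P = b + 2y = 1.09 + 2×1.72 = 4.530 m
R = A/P = 1.875/4.530 = 0.4139 m
Q = (1/n)·A·R^(2/3)·S^(1/2) = (1/0.027) × 1.875 × 0.4139^(2/3) × 0.00074^(1/2) = 1.049 m³/s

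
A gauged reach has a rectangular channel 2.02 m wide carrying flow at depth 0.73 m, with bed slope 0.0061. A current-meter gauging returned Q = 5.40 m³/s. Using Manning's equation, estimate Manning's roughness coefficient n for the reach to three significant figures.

A = b·y = 2.02 × 0.73 = 1.475 m²
P = b + 2y = 2.02 + 2×0.73 = 3.480 m
R = A/P = 1.475/3.480 = 0.4237 m
n = (1/Q)·A·R^(2/3)·S^(1/2) = (1/5.40) × 1.475 × 0.5642 × 0.07810 = 0.01203

0.0120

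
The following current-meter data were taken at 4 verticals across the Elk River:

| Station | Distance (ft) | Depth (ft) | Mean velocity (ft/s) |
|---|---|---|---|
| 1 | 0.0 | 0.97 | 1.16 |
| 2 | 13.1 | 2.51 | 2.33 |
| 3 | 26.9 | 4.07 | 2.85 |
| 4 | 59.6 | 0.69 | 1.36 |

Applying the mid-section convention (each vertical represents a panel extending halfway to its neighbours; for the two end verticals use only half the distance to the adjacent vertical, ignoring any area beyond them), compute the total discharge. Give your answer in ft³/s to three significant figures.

w_1 = (13.1 − 0.0)/2 = 6.55 ft; q_1 = 1.16 × 0.97 × 6.55 = 7.370 ft³/s
w_2 = (26.9 − 0.0)/2 = 13.45 ft; q_2 = 2.33 × 2.51 × 13.45 = 78.66 ft³/s
w_3 = (59.6 − 13.1)/2 = 23.25 ft; q_3 = 2.85 × 4.07 × 23.25 = 269.7 ft³/s
w_4 = (59.6 − 26.9)/2 = 16.35 ft; q_4 = 1.36 × 0.69 × 16.35 = 15.34 ft³/s
Q = Σ qᵢ = 371.1 ft³/s

371 ft³/s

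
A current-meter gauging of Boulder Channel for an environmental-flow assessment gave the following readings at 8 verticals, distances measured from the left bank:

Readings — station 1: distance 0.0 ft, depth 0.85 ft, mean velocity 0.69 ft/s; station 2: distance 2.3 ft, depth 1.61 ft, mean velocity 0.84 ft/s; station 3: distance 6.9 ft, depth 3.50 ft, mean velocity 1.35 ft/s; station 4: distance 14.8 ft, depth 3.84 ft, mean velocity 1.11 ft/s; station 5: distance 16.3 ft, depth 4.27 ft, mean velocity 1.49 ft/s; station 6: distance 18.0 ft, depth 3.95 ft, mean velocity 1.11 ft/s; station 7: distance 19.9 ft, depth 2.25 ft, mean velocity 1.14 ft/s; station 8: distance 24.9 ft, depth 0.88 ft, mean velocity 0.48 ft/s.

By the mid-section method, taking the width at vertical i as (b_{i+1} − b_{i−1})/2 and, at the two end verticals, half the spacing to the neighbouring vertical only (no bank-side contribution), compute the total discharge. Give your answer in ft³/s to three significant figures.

w_1 = (2.3 − 0.0)/2 = 1.15 ft; q_1 = 0.69 × 0.85 × 1.15 = 0.6745 ft³/s
w_2 = (6.9 − 0.0)/2 = 3.45 ft; q_2 = 0.84 × 1.61 × 3.45 = 4.666 ft³/s
w_3 = (14.8 − 2.3)/2 = 6.25 ft; q_3 = 1.35 × 3.50 × 6.25 = 29.53 ft³/s
w_4 = (16.3 − 6.9)/2 = 4.7 ft; q_4 = 1.11 × 3.84 × 4.7 = 20.03 ft³/s
w_5 = (18.0 − 14.8)/2 = 1.6 ft; q_5 = 1.49 × 4.27 × 1.6 = 10.18 ft³/s
w_6 = (19.9 − 16.3)/2 = 1.8 ft; q_6 = 1.11 × 3.95 × 1.8 = 7.892 ft³/s
w_7 = (24.9 − 18.0)/2 = 3.45 ft; q_7 = 1.14 × 2.25 × 3.45 = 8.849 ft³/s
w_8 = (24.9 − 19.9)/2 = 2.5 ft; q_8 = 0.48 × 0.88 × 2.5 = 1.056 ft³/s
Q = Σ qᵢ = 82.88 ft³/s

82.9 ft³/s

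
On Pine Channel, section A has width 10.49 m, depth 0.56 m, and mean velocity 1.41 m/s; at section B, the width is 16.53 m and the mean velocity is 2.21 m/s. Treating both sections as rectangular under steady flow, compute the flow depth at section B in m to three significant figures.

Q = A₁V₁ = (10.49×0.56) × 1.41 = 8.283 m³/s
d₂ = Q/(b₂ V₂) = 8.283/(16.53×2.21) = 0.2267 m

0.227 m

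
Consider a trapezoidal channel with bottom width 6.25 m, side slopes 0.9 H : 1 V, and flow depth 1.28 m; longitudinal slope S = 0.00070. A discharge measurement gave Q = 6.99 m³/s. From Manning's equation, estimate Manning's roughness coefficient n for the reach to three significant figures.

A = (b + z·y)·y = (6.25 + 0.9×1.28)×1.28 = 9.475 m²
P = b + 2y√(1+z²) = 6.25 + 2×1.28×√(1+0.9²) = 9.694 m
R = A/P = 9.475/9.694 = 0.9774 m
n = (1/Q)·A·R^(2/3)·S^(1/2) = (1/6.99) × 9.475 × 0.9848 × 0.02646 = 0.03532

0.0353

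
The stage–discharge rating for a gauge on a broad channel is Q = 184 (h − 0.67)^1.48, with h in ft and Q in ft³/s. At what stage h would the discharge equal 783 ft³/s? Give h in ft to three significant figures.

h − h₀ = (Q/C)^(1/b) = (783/184)^(1/1.48) = 2.660 ft
h = 0.67 + 2.660 = 3.330 ft

3.33 ft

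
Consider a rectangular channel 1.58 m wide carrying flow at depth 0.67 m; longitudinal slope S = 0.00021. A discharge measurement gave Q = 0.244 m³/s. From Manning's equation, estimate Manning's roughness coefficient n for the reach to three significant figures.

A = b·y = 1.58 × 0.67 = 1.059 m²
P = b + 2y = 1.58 + 2×0.67 = 2.920 m
R = A/P = 1.059/2.920 = 0.3625 m
n = (1/Q)·A·R^(2/3)·S^(1/2) = (1/0.244) × 1.059 × 0.5084 × 0.01449 = 0.03197

0.0320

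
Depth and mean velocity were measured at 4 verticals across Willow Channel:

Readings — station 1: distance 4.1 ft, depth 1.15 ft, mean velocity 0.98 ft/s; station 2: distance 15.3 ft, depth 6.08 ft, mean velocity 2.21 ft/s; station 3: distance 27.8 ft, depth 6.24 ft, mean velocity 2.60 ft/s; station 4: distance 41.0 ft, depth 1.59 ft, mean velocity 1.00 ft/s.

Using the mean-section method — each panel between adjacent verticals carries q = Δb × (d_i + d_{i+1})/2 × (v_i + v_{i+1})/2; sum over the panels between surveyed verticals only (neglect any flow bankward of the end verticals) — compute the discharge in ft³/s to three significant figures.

Panel 1-2: Δb = 11.2 ft, d̄ = (1.15+6.08)/2 = 3.615, v̄ = (0.98+2.21)/2 = 1.595 → q = 11.2×3.615×1.595 = 64.58 ft³/s
Panel 2-3: Δb = 12.5 ft, d̄ = (6.08+6.24)/2 = 6.16, v̄ = (2.21+2.60)/2 = 2.405 → q = 12.5×6.16×2.405 = 185.2 ft³/s
Panel 3-4: Δb = 13.2 ft, d̄ = (6.24+1.59)/2 = 3.915, v̄ = (2.60+1.00)/2 = 1.8 → q = 13.2×3.915×1.8 = 93.02 ft³/s
Q = Σ q = 342.8 ft³/s

343 ft³/s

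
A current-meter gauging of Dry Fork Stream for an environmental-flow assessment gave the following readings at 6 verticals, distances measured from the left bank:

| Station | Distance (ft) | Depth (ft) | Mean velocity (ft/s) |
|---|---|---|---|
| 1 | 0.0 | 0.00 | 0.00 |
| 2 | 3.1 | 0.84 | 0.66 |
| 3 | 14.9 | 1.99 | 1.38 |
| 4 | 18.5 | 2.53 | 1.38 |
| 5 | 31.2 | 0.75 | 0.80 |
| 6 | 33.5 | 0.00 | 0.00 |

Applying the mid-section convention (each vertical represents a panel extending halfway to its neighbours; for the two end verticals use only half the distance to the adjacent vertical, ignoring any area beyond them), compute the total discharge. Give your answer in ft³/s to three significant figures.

58.2 ft³/s

w_2 = (14.9 − 0.0)/2 = 7.45 ft; q_2 = 0.66 × 0.84 × 7.45 = 4.130 ft³/s
w_3 = (18.5 − 3.1)/2 = 7.7 ft; q_3 = 1.38 × 1.99 × 7.7 = 21.15 ft³/s
w_4 = (31.2 − 14.9)/2 = 8.15 ft; q_4 = 1.38 × 2.53 × 8.15 = 28.45 ft³/s
w_5 = (33.5 − 18.5)/2 = 7.5 ft; q_5 = 0.80 × 0.75 × 7.5 = 4.500 ft³/s
Stations 1, 6 contribute zero (depth or velocity is 0).
Q = Σ qᵢ = 58.23 ft³/s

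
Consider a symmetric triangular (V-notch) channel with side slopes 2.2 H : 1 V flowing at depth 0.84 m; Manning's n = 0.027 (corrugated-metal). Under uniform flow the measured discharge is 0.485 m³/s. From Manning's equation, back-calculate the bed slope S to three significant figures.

A = z·y² = 2.2×0.84² = 1.552 m²
P = 2y√(1+z²) = 2×0.84×√(1+2.2²) = 4.060 m
R = A/P = 1.552/4.060 = 0.3824 m
S = (Q·n / (1·A·R^(2/3)))² = (0.485×0.027 / (1×1.552×0.5268))² = 0.0002564

0.000256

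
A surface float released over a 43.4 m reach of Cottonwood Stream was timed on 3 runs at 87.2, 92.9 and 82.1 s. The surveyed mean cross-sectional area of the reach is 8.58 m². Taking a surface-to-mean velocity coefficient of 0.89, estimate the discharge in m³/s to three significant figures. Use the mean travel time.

t̄ = (87.2 + 92.9 + 82.1) / 3 = 87.4 s
v_surface = L / t̄ = 43.4 / 87.4 = 0.4966 m/s
v_mean = 0.89 × 0.4966 = 0.4419 m/s
Q = A × v_mean = 8.58 × 0.4419 = 3.792 m³/s

3.79 m³/s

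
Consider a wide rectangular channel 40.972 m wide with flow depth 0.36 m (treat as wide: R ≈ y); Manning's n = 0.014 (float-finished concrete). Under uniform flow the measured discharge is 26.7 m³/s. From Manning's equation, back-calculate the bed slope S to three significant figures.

0.00251

A = b·y = 40.972 × 0.36 = 14.75 m²
Wide channel: R ≈ y = 0.36 m
S = (Q·n / (1·A·R^(2/3)))² = (26.7×0.014 / (1×14.75×0.5061))² = 0.002508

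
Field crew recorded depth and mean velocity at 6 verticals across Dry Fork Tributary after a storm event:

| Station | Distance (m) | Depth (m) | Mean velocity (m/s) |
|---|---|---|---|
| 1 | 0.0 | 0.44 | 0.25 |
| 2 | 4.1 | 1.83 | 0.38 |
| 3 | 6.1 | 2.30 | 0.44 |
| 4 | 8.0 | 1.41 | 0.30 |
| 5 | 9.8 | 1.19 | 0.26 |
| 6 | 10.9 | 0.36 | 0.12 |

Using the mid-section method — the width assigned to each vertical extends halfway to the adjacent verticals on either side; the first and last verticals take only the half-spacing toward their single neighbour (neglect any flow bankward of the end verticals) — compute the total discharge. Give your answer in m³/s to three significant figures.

5.57 m³/s

w_1 = (4.1 − 0.0)/2 = 2.05 m; q_1 = 0.25 × 0.44 × 2.05 = 0.2255 m³/s
w_2 = (6.1 − 0.0)/2 = 3.05 m; q_2 = 0.38 × 1.83 × 3.05 = 2.121 m³/s
w_3 = (8.0 − 4.1)/2 = 1.95 m; q_3 = 0.44 × 2.30 × 1.95 = 1.973 m³/s
w_4 = (9.8 − 6.1)/2 = 1.85 m; q_4 = 0.30 × 1.41 × 1.85 = 0.7826 m³/s
w_5 = (10.9 − 8.0)/2 = 1.45 m; q_5 = 0.26 × 1.19 × 1.45 = 0.4486 m³/s
w_6 = (10.9 − 9.8)/2 = 0.55 m; q_6 = 0.12 × 0.36 × 0.55 = 0.02376 m³/s
Q = Σ qᵢ = 5.575 m³/s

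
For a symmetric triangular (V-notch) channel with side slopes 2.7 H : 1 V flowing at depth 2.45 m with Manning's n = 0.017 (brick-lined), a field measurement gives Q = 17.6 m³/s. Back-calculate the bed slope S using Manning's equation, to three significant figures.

0.000283

A = z·y² = 2.7×2.45² = 16.21 m²
P = 2y√(1+z²) = 2×2.45×√(1+2.7²) = 14.11 m
R = A/P = 16.21/14.11 = 1.149 m
S = (Q·n / (1·A·R^(2/3)))² = (17.6×0.017 / (1×16.21×1.097))² = 0.0002833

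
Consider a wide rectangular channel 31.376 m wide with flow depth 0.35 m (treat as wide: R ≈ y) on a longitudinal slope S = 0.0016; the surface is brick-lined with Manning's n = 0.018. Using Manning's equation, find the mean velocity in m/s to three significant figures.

1.10 m/s

A = b·y = 31.376 × 0.35 = 10.98 m²
Wide channel: R ≈ y = 0.35 m
Q = (1/n)·A·R^(2/3)·S^(1/2) = (1/0.018) × 10.98 × 0.3500^(2/3) × 0.0016^(1/2) = 12.12 m³/s
V = Q/A = 12.12/10.98 = 1.104 m/s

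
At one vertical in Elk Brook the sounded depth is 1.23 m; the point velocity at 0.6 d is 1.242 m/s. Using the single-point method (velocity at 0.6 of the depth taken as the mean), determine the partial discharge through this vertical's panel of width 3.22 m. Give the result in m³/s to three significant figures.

4.92 m³/s

v̄ = v₀.₆ = 1.242 m/s
q = v̄ × d × w = 1.242 × 1.23 × 3.22 = 4.919 m³/s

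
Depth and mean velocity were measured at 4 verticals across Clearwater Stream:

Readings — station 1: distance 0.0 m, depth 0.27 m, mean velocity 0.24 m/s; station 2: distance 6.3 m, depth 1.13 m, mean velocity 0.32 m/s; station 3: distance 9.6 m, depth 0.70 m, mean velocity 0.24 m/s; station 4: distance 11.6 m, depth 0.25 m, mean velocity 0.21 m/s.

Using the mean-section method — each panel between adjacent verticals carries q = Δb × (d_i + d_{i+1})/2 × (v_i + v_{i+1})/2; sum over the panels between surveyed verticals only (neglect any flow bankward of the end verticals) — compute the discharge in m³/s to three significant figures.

2.29 m³/s

Panel 1-2: Δb = 6.3 m, d̄ = (0.27+1.13)/2 = 0.7, v̄ = (0.24+0.32)/2 = 0.28 → q = 6.3×0.7×0.28 = 1.235 m³/s
Panel 2-3: Δb = 3.3 m, d̄ = (1.13+0.70)/2 = 0.915, v̄ = (0.32+0.24)/2 = 0.28 → q = 3.3×0.915×0.28 = 0.8455 m³/s
Panel 3-4: Δb = 2 m, d̄ = (0.70+0.25)/2 = 0.475, v̄ = (0.24+0.21)/2 = 0.225 → q = 2×0.475×0.225 = 0.2138 m³/s
Q = Σ q = 2.294 m³/s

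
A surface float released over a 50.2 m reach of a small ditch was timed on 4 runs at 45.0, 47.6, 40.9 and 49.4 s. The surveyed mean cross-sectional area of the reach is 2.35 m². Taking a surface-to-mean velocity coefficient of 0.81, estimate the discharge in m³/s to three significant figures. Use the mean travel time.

t̄ = (45.0 + 47.6 + 40.9 + 49.4) / 4 = 45.725 s
v_surface = L / t̄ = 50.2 / 45.725 = 1.098 m/s
v_mean = 0.81 × 1.098 = 0.8893 m/s
Q = A × v_mean = 2.35 × 0.8893 = 2.090 m³/s

2.09 m³/s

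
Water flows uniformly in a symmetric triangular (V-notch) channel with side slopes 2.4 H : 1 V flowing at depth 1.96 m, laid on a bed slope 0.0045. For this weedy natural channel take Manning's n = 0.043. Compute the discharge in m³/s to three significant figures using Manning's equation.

13.5 m³/s

A = z·y² = 2.4×1.96² = 9.220 m²
P = 2y√(1+z²) = 2×1.96×√(1+2.4²) = 10.19 m
R = A/P = 9.220/10.19 = 0.9046 m
Q = (1/n)·A·R^(2/3)·S^(1/2) = (1/0.043) × 9.220 × 0.9046^(2/3) × 0.0045^(1/2) = 13.45 m³/s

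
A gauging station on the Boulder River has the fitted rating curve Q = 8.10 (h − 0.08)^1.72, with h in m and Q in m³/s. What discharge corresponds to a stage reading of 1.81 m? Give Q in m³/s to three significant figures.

Q = 8.10 × (1.81 − 0.08)^1.72 = 8.10 × 1.73^1.72 = 20.79 m³/s

20.8 m³/s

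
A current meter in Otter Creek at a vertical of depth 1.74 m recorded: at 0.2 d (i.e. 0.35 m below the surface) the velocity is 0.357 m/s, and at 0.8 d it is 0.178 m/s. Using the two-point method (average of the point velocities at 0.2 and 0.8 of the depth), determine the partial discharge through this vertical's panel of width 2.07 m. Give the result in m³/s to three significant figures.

v̄ = (0.357 + 0.178) / 2 = 0.2675 m/s
q = v̄ × d × w = 0.2675 × 1.74 × 2.07 = 0.9635 m³/s

0.963 m³/s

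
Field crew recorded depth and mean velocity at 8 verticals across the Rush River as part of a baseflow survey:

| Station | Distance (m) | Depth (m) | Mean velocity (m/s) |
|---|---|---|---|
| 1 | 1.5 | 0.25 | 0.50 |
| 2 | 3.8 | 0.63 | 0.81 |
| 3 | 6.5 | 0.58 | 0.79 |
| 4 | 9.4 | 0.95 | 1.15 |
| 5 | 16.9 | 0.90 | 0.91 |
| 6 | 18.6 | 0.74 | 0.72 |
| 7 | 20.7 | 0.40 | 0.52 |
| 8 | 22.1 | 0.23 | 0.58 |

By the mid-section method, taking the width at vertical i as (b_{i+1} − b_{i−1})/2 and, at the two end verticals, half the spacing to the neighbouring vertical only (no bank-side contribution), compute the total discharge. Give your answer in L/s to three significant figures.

13600 L/s

w_1 = (3.8 − 1.5)/2 = 1.15 m; q_1 = 0.50 × 0.25 × 1.15 = 0.1438 m³/s
w_2 = (6.5 − 1.5)/2 = 2.5 m; q_2 = 0.81 × 0.63 × 2.5 = 1.276 m³/s
w_3 = (9.4 − 3.8)/2 = 2.8 m; q_3 = 0.79 × 0.58 × 2.8 = 1.283 m³/s
w_4 = (16.9 − 6.5)/2 = 5.2 m; q_4 = 1.15 × 0.95 × 5.2 = 5.681 m³/s
w_5 = (18.6 − 9.4)/2 = 4.6 m; q_5 = 0.91 × 0.90 × 4.6 = 3.767 m³/s
w_6 = (20.7 − 16.9)/2 = 1.9 m; q_6 = 0.72 × 0.74 × 1.9 = 1.012 m³/s
w_7 = (22.1 − 18.6)/2 = 1.75 m; q_7 = 0.52 × 0.40 × 1.75 = 0.3640 m³/s
w_8 = (22.1 − 20.7)/2 = 0.7 m; q_8 = 0.58 × 0.23 × 0.7 = 0.09338 m³/s
Q = Σ qᵢ = 13.62 m³/s
= 13.62 × 1000 = 13620 L/s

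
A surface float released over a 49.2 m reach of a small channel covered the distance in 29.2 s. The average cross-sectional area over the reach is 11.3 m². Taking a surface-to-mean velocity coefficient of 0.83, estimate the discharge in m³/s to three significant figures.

15.8 m³/s

v_surface = L / t̄ = 49.2 / 29.2 = 1.685 m/s
v_mean = 0.83 × 1.685 = 1.398 m/s
Q = A × v_mean = 11.3 × 1.398 = 15.80 m³/s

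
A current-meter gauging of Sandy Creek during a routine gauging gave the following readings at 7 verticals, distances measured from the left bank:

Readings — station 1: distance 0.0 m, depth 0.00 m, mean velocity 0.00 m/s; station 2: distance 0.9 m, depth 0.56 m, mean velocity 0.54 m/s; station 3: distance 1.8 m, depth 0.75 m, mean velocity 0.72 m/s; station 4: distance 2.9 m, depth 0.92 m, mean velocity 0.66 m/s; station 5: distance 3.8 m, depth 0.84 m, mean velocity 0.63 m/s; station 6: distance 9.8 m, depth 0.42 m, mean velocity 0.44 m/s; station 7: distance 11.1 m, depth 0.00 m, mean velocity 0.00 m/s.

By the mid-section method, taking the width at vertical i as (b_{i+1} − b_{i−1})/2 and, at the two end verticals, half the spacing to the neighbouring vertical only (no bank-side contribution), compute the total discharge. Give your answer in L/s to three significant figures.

w_2 = (1.8 − 0.0)/2 = 0.9 m; q_2 = 0.54 × 0.56 × 0.9 = 0.2722 m³/s
w_3 = (2.9 − 0.9)/2 = 1 m; q_3 = 0.72 × 0.75 × 1 = 0.5400 m³/s
w_4 = (3.8 − 1.8)/2 = 1 m; q_4 = 0.66 × 0.92 × 1 = 0.6072 m³/s
w_5 = (9.8 − 2.9)/2 = 3.45 m; q_5 = 0.63 × 0.84 × 3.45 = 1.826 m³/s
w_6 = (11.1 − 3.8)/2 = 3.65 m; q_6 = 0.44 × 0.42 × 3.65 = 0.6745 m³/s
Stations 1, 7 contribute zero (depth or velocity is 0).
Q = Σ qᵢ = 3.920 m³/s
= 3.920 × 1000 = 3920 L/s

3920 L/s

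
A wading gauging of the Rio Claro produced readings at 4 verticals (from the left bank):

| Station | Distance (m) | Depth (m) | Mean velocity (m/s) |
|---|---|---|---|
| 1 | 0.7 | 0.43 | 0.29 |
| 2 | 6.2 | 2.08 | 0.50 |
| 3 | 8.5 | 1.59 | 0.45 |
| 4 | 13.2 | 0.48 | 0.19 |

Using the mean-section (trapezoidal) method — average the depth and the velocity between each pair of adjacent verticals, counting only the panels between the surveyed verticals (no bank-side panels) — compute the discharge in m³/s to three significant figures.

Panel 1-2: Δb = 5.5 m, d̄ = (0.43+2.08)/2 = 1.255, v̄ = (0.29+0.50)/2 = 0.395 → q = 5.5×1.255×0.395 = 2.726 m³/s
Panel 2-3: Δb = 2.3 m, d̄ = (2.08+1.59)/2 = 1.835, v̄ = (0.50+0.45)/2 = 0.475 → q = 2.3×1.835×0.475 = 2.005 m³/s
Panel 3-4: Δb = 4.7 m, d̄ = (1.59+0.48)/2 = 1.035, v̄ = (0.45+0.19)/2 = 0.32 → q = 4.7×1.035×0.32 = 1.557 m³/s
Q = Σ q = 6.288 m³/s

6.29 m³/s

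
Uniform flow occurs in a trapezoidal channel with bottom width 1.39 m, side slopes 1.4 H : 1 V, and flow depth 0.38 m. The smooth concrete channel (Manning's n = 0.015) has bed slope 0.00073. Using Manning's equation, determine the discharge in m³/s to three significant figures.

0.551 m³/s

A = (b + z·y)·y = (1.39 + 1.4×0.38)×0.38 = 0.7304 m²
P = b + 2y√(1+z²) = 1.39 + 2×0.38×√(1+1.4²) = 2.698 m
R = A/P = 0.7304/2.698 = 0.2707 m
Q = (1/n)·A·R^(2/3)·S^(1/2) = (1/0.015) × 0.7304 × 0.2707^(2/3) × 0.00073^(1/2) = 0.5506 m³/s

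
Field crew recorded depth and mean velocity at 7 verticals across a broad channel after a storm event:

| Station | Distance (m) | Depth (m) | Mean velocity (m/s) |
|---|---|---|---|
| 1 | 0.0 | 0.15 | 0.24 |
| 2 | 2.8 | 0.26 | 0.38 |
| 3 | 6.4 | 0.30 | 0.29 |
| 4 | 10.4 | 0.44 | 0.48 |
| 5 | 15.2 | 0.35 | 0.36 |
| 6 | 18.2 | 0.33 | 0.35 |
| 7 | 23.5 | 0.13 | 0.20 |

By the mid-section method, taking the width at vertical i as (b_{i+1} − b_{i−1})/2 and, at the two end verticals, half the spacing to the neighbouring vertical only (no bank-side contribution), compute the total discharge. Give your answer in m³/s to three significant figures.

2.67 m³/s

w_1 = (2.8 − 0.0)/2 = 1.4 m; q_1 = 0.24 × 0.15 × 1.4 = 0.05040 m³/s
w_2 = (6.4 − 0.0)/2 = 3.2 m; q_2 = 0.38 × 0.26 × 3.2 = 0.3162 m³/s
w_3 = (10.4 − 2.8)/2 = 3.8 m; q_3 = 0.29 × 0.30 × 3.8 = 0.3306 m³/s
w_4 = (15.2 − 6.4)/2 = 4.4 m; q_4 = 0.48 × 0.44 × 4.4 = 0.9293 m³/s
w_5 = (18.2 − 10.4)/2 = 3.9 m; q_5 = 0.36 × 0.35 × 3.9 = 0.4914 m³/s
w_6 = (23.5 − 15.2)/2 = 4.15 m; q_6 = 0.35 × 0.33 × 4.15 = 0.4793 m³/s
w_7 = (23.5 − 18.2)/2 = 2.65 m; q_7 = 0.20 × 0.13 × 2.65 = 0.06890 m³/s
Q = Σ qᵢ = 2.666 m³/s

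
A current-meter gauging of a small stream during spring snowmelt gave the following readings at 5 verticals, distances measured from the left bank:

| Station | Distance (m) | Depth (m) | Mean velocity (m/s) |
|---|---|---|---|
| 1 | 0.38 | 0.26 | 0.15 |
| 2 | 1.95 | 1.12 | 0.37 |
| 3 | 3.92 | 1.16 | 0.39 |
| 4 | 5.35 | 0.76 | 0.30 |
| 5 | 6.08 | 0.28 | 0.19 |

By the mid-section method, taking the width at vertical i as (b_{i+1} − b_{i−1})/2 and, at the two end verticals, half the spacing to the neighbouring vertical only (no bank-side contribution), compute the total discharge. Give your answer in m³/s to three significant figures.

1.80 m³/s

w_1 = (1.95 − 0.38)/2 = 0.785 m; q_1 = 0.15 × 0.26 × 0.785 = 0.03062 m³/s
w_2 = (3.92 − 0.38)/2 = 1.77 m; q_2 = 0.37 × 1.12 × 1.77 = 0.7335 m³/s
w_3 = (5.35 − 1.95)/2 = 1.7 m; q_3 = 0.39 × 1.16 × 1.7 = 0.7691 m³/s
w_4 = (6.08 − 3.92)/2 = 1.08 m; q_4 = 0.30 × 0.76 × 1.08 = 0.2462 m³/s
w_5 = (6.08 − 5.35)/2 = 0.365 m; q_5 = 0.19 × 0.28 × 0.365 = 0.01942 m³/s
Q = Σ qᵢ = 1.799 m³/s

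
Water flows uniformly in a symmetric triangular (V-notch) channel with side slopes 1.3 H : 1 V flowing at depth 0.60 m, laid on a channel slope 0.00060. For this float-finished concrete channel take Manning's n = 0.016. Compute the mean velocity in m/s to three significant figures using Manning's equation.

0.588 m/s

A = z·y² = 1.3×0.60² = 0.4680 m²
P = 2y√(1+z²) = 2×0.60×√(1+1.3²) = 1.968 m
R = A/P = 0.4680/1.968 = 0.2378 m
Q = (1/n)·A·R^(2/3)·S^(1/2) = (1/0.016) × 0.4680 × 0.2378^(2/3) × 0.00060^(1/2) = 0.2750 m³/s
V = Q/A = 0.2750/0.4680 = 0.5876 m/s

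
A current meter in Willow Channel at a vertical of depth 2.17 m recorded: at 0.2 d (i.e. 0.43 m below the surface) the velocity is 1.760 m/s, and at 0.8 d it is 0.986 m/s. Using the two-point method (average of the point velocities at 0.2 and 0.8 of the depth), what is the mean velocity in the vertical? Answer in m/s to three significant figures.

v̄ = (1.760 + 0.986) / 2 = 1.373 m/s

1.37 m/s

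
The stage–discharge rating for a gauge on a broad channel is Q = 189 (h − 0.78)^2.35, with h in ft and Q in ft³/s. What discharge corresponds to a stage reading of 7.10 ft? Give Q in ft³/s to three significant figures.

Q = 189 × (7.10 − 0.78)^2.35 = 189 × 6.32^2.35 = 14390 ft³/s

14400 ft³/s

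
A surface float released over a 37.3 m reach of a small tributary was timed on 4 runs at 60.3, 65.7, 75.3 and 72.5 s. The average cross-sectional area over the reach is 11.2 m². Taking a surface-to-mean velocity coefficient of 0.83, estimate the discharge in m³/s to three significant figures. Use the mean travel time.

5.07 m³/s

t̄ = (60.3 + 65.7 + 75.3 + 72.5) / 4 = 68.45 s
v_surface = L / t̄ = 37.3 / 68.45 = 0.5449 m/s
v_mean = 0.83 × 0.5449 = 0.4523 m/s
Q = A × v_mean = 11.2 × 0.4523 = 5.066 m³/s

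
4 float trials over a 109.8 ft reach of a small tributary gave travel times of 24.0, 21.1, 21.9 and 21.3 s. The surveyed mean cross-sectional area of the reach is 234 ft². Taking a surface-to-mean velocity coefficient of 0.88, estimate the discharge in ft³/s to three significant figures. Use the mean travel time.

t̄ = (24.0 + 21.1 + 21.9 + 21.3) / 4 = 22.075 s
v_surface = L / t̄ = 109.8 / 22.075 = 4.974 ft/s
v_mean = 0.88 × 4.974 = 4.377 ft/s
Q = A × v_mean = 234 × 4.377 = 1024 ft³/s

1020 ft³/s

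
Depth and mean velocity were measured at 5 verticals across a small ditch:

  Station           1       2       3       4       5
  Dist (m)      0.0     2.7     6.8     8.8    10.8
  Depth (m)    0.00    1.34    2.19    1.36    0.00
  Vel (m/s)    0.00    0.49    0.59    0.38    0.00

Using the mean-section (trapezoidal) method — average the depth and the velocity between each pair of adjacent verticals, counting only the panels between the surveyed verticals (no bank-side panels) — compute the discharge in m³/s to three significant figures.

6.33 m³/s

Panel 1-2: Δb = 2.7 m, d̄ = (0.00+1.34)/2 = 0.67, v̄ = (0.00+0.49)/2 = 0.245 → q = 2.7×0.67×0.245 = 0.4432 m³/s
Panel 2-3: Δb = 4.1 m, d̄ = (1.34+2.19)/2 = 1.765, v̄ = (0.49+0.59)/2 = 0.54 → q = 4.1×1.765×0.54 = 3.908 m³/s
Panel 3-4: Δb = 2 m, d̄ = (2.19+1.36)/2 = 1.775, v̄ = (0.59+0.38)/2 = 0.485 → q = 2×1.775×0.485 = 1.722 m³/s
Panel 4-5: Δb = 2 m, d̄ = (1.36+0.00)/2 = 0.68, v̄ = (0.38+0.00)/2 = 0.19 → q = 2×0.68×0.19 = 0.2584 m³/s
Q = Σ q = 6.331 m³/s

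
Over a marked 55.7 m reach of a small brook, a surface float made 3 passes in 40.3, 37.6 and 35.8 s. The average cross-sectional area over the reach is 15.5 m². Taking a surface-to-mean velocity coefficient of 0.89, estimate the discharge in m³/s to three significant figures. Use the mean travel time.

20.3 m³/s

t̄ = (40.3 + 37.6 + 35.8) / 3 = 37.9 s
v_surface = L / t̄ = 55.7 / 37.9 = 1.470 m/s
v_mean = 0.89 × 1.470 = 1.308 m/s
Q = A × v_mean = 15.5 × 1.308 = 20.27 m³/s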